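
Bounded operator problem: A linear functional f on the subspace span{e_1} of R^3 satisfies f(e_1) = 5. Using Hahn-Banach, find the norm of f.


The norm of f is given by ||f|| = sup_{||x||=1} |f(x)|.
On span{e_1}, ||e_1|| = 1, so ||f|| = |f(e_1)| / ||e_1||
= |5| / 1 = 5.0000

5.0000


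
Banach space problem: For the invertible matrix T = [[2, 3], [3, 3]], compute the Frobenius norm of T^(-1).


det(T) = 2*3 - 3*3 = -3
T^(-1) = (1/-3) * [[3, -3], [-3, 2]] = [[-1.0000, 1.0000], [1.0000, -0.6667]]
||T^(-1)||_F^2 = (-1.0000)^2 + 1.0000^2 + 1.0000^2 + (-0.6667)^2 = 3.4444
||T^(-1)||_F = sqrt(3.4444) = 1.8559

1.8559


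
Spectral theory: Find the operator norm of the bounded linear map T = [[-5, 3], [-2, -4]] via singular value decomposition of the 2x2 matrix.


A^T A = [[29, -7], [-7, 25]]
trace(A^T A) = 54, det(A^T A) = 676
discriminant = 54^2 - 4*676 = 212
Largest eigenvalue of A^T A = (trace + sqrt(disc))/2 = 34.2801
||T|| = sqrt(34.2801) = 5.8549

5.8549


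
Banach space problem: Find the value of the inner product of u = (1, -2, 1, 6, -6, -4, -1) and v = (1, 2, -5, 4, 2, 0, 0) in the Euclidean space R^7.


Computing the standard inner product <u, v> = sum u_i * v_i
= 1*1 + -2*2 + 1*-5 + 6*4 + -6*2 + -4*0 + -1*0
= 1 + -4 + -5 + 24 + -12 + 0 + 0
= 4

4


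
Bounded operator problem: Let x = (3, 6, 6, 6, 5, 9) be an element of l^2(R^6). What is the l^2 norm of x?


The l^2 norm = (sum |x_i|^2)^(1/2)
Sum of 2th powers = 9 + 36 + 36 + 36 + 25 + 81 = 223
||x||_2 = (223)^(1/2) = 14.9332

14.9332


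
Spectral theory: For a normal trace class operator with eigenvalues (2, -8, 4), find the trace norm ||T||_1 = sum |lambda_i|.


For a normal operator, singular values equal |eigenvalues|.
Trace norm = sum |lambda_i| = 2 + 8 + 4
= 14

14


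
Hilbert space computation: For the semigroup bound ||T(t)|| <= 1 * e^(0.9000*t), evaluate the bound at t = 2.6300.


||T(2.6300)|| <= 1 * exp(0.9000 * 2.6300)
= 1 * exp(2.3670)
= 1 * 10.6653
= 10.6653

10.6653


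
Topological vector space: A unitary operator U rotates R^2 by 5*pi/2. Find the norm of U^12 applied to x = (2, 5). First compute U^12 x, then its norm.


U is a rotation by theta = 5*pi/2
U^12 = rotation by 12*theta = 60*pi/2 = 0*pi/2 (mod 2*pi)
cos(0*pi/2) = 1.0000, sin(0*pi/2) = 0.0000
U^12 x = (1.0000 * 2 - 0.0000 * 5, 0.0000 * 2 + 1.0000 * 5)
= (2.0000, 5.0000)
||U^12 x|| = sqrt(2.0000^2 + 5.0000^2) = sqrt(29.0000) = 5.3852

5.3852


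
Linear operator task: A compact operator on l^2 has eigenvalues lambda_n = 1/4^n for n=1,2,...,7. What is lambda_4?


The eigenvalue formula gives lambda_4 = 1/4^4
= 1/256
= 0.0039

0.0039


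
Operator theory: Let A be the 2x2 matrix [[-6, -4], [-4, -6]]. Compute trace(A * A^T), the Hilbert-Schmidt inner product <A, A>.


trace(A * A^T) = sum of squares of all entries
= (-6)^2 + (-4)^2 + (-4)^2 + (-6)^2
= 36 + 16 + 16 + 36
= 104

104


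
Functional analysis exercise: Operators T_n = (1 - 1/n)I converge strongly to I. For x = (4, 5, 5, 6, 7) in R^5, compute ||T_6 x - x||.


T_6 x - x = (1 - 1/6)x - x = -x/6
||x|| = sqrt(151) = 12.2882
||T_6 x - x|| = ||x||/6 = 12.2882/6 = 2.0480

2.0480


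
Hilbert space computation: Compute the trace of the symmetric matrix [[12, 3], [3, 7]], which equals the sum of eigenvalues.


For a self-adjoint (symmetric) matrix, the eigenvalues are real.
The sum of eigenvalues equals the trace of the matrix.
trace = 12 + 7 = 19

19


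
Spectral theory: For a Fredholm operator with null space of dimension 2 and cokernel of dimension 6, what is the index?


The Fredholm index is defined as ind(T) = dim(ker T) - dim(coker T)
= 2 - 6
= -4

-4


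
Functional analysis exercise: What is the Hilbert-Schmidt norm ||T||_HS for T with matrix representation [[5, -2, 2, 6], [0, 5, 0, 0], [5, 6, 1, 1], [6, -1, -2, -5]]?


The Hilbert-Schmidt norm is sqrt(sum of squares of all entries).
Sum of squares = 5^2 + (-2)^2 + 2^2 + 6^2 + 0^2 + 5^2 + 0^2 + 0^2 + 5^2 + 6^2 + 1^2 + 1^2 + 6^2 + (-1)^2 + (-2)^2 + (-5)^2
= 25 + 4 + 4 + 36 + 0 + 25 + 0 + 0 + 25 + 36 + 1 + 1 + 36 + 1 + 4 + 25 = 223
||T||_HS = sqrt(223) = 14.9332

14.9332


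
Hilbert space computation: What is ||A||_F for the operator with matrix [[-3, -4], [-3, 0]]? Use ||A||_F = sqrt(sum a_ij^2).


||A||_F^2 = sum a_ij^2
= (-3)^2 + (-4)^2 + (-3)^2 + 0^2
= 9 + 16 + 9 + 0 = 34
||A||_F = sqrt(34) = 5.8310

5.8310


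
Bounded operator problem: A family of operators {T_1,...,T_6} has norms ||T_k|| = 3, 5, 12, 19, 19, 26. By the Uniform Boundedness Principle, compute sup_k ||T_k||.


By the Uniform Boundedness Principle, the supremum of norms is finite.
sup_k ||T_k|| = max(3, 5, 12, 19, 19, 26) = 26

26


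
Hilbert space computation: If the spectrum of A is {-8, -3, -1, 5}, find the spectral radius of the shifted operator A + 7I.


Spectrum of A + 7I = {-1, 4, 6, 12}
Spectral radius = max |lambda| over the shifted spectrum
= max(1, 4, 6, 12) = 12

12


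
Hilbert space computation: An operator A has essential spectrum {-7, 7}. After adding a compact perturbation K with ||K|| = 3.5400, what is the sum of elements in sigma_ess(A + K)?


By Weyl's theorem, the essential spectrum is invariant under compact perturbations.
sigma_ess(A + K) = sigma_ess(A) = {-7, 7}
Sum = -7 + 7 = 0

0


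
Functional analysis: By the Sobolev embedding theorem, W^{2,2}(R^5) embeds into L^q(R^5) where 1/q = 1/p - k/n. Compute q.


Using the Sobolev embedding formula: 1/q = 1/p - k/n
1/q = 1/2 - 2/5 = 1/10
q = 1/(1/10) = 10

10.0000


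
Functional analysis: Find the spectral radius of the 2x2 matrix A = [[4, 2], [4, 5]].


For a 2x2 matrix, eigenvalues satisfy lambda^2 - (trace)*lambda + det = 0
trace = 4 + 5 = 9
det = 4*5 - 2*4 = 12
discriminant = 9^2 - 4*(12) = 33
spectral radius = max |eigenvalue| = 7.3723

7.3723


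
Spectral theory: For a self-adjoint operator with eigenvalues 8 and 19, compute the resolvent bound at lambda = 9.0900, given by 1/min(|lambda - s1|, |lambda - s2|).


dist(9.0900, {8, 19}) = min(|9.0900 - 8|, |9.0900 - 19|)
= min(1.0900, 9.9100) = 1.0900
Resolvent bound = 1/1.0900 = 0.9174

0.9174


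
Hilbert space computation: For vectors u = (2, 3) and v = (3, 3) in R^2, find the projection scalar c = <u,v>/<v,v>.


Computing <u,v> = 2*3 + 3*3 = 15
Computing <v,v> = 3^2 + 3^2 = 18
Projection coefficient = 15/18 = 0.8333

0.8333


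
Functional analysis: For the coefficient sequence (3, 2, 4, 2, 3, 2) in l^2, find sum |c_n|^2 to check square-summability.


sum |c_n|^2 = 3^2 + 2^2 + 4^2 + 2^2 + 3^2 + 2^2
= 9 + 4 + 16 + 4 + 9 + 4
= 46

46


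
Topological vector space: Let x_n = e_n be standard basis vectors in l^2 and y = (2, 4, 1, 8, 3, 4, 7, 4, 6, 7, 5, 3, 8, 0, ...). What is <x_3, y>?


x_3 = e_3 is the standard basis vector with 1 in position 3.
<x_3, y> = y_3 = 1
As n -> infinity, <x_n, y> -> 0, confirming weak convergence of (x_n) to 0.

1


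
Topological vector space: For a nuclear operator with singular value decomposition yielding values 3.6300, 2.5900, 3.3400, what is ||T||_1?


The nuclear norm is the sum of all singular values.
||T||_1 = 3.6300 + 2.5900 + 3.3400
= 9.5600

9.5600


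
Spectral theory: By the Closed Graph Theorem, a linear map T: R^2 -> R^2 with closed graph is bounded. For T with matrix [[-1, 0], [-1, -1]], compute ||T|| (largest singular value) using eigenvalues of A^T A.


A^T A = [[2, 1], [1, 1]]
trace(A^T A) = 3, det(A^T A) = 1
discriminant = 3^2 - 4*1 = 5
Largest eigenvalue of A^T A = (trace + sqrt(disc))/2 = 2.6180
||T|| = sqrt(2.6180) = 1.6180

1.6180


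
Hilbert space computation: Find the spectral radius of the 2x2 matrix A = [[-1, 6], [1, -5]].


For a 2x2 matrix, eigenvalues satisfy lambda^2 - (trace)*lambda + det = 0
trace = -1 + -5 = -6
det = -1*-5 - 6*1 = -1
discriminant = (-6)^2 - 4*(-1) = 40
spectral radius = max |eigenvalue| = 6.1623

6.1623


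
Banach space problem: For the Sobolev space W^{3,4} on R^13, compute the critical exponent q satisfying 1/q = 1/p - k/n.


Using the Sobolev embedding formula: 1/q = 1/p - k/n
1/q = 1/4 - 3/13 = 1/52
q = 1/(1/52) = 52

52.0000


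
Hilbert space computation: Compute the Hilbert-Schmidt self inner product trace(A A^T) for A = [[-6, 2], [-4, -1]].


trace(A * A^T) = sum of squares of all entries
= (-6)^2 + 2^2 + (-4)^2 + (-1)^2
= 36 + 4 + 16 + 1
= 57

57


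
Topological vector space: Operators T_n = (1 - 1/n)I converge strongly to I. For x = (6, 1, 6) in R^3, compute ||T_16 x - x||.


T_16 x - x = (1 - 1/16)x - x = -x/16
||x|| = sqrt(73) = 8.5440
||T_16 x - x|| = ||x||/16 = 8.5440/16 = 0.5340

0.5340


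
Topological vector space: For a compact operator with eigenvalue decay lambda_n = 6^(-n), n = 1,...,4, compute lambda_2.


The eigenvalue formula gives lambda_2 = 1/6^2
= 1/36
= 0.0278

0.0278


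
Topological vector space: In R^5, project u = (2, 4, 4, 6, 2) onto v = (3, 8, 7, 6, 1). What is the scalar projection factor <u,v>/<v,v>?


Computing <u,v> = 2*3 + 4*8 + 4*7 + 6*6 + 2*1 = 104
Computing <v,v> = 3^2 + 8^2 + 7^2 + 6^2 + 1^2 = 159
Projection coefficient = 104/159 = 0.6541

0.6541


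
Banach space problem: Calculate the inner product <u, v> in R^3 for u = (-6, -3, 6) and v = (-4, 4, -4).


Computing the standard inner product <u, v> = sum u_i * v_i
= -6*-4 + -3*4 + 6*-4
= 24 + -12 + -24
= -12

-12


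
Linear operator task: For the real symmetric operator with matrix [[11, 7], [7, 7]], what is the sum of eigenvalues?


For a self-adjoint (symmetric) matrix, the eigenvalues are real.
The sum of eigenvalues equals the trace of the matrix.
trace = 11 + 7 = 18

18


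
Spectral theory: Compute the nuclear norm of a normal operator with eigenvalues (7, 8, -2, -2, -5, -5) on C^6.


For a normal operator, singular values equal |eigenvalues|.
Trace norm = sum |lambda_i| = 7 + 8 + 2 + 2 + 5 + 5
= 29

29


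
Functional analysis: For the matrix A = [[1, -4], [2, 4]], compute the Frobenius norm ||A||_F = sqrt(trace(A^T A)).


||A||_F^2 = sum a_ij^2
= 1^2 + (-4)^2 + 2^2 + 4^2
= 1 + 16 + 4 + 16 = 37
||A||_F = sqrt(37) = 6.0828

6.0828


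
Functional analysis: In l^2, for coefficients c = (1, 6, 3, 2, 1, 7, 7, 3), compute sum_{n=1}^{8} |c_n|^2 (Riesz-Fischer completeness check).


sum |c_n|^2 = 1^2 + 6^2 + 3^2 + 2^2 + 1^2 + 7^2 + 7^2 + 3^2
= 1 + 36 + 9 + 4 + 1 + 49 + 49 + 9
= 158

158


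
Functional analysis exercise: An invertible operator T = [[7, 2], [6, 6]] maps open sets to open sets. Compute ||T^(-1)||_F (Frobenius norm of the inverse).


det(T) = 7*6 - 2*6 = 30
T^(-1) = (1/30) * [[6, -2], [-6, 7]] = [[0.2000, -0.0667], [-0.2000, 0.2333]]
||T^(-1)||_F^2 = 0.2000^2 + (-0.0667)^2 + (-0.2000)^2 + 0.2333^2 = 0.1389
||T^(-1)||_F = sqrt(0.1389) = 0.3727

0.3727


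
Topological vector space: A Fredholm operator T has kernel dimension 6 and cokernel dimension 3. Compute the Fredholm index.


The Fredholm index is defined as ind(T) = dim(ker T) - dim(coker T)
= 6 - 3
= 3

3


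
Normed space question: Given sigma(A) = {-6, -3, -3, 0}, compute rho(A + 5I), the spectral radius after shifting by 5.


Spectrum of A + 5I = {-1, 2, 2, 5}
Spectral radius = max |lambda| over the shifted spectrum
= max(1, 2, 2, 5) = 5

5


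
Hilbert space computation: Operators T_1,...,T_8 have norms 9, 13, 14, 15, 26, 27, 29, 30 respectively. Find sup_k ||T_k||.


By the Uniform Boundedness Principle, the supremum of norms is finite.
sup_k ||T_k|| = max(9, 13, 14, 15, 26, 27, 29, 30) = 30

30


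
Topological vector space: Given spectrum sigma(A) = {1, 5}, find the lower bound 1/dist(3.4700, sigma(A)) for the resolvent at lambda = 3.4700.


dist(3.4700, {1, 5}) = min(|3.4700 - 1|, |3.4700 - 5|)
= min(2.4700, 1.5300) = 1.5300
Resolvent bound = 1/1.5300 = 0.6536

0.6536


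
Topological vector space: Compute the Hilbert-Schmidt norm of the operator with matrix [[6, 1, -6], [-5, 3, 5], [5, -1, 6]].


The Hilbert-Schmidt norm is sqrt(sum of squares of all entries).
Sum of squares = 6^2 + 1^2 + (-6)^2 + (-5)^2 + 3^2 + 5^2 + 5^2 + (-1)^2 + 6^2
= 36 + 1 + 36 + 25 + 9 + 25 + 25 + 1 + 36 = 194
||T||_HS = sqrt(194) = 13.9284

13.9284


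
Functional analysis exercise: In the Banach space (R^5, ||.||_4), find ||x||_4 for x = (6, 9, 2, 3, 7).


The l^4 norm = (sum |x_i|^4)^(1/4)
Sum of 4th powers = 1296 + 6561 + 16 + 81 + 2401 = 10355
||x||_4 = (10355)^(1/4) = 10.0876

10.0876


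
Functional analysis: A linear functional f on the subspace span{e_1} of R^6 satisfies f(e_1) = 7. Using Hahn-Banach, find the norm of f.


The norm of f is given by ||f|| = sup_{||x||=1} |f(x)|.
On span{e_1}, ||e_1|| = 1, so ||f|| = |f(e_1)| / ||e_1||
= |7| / 1 = 7.0000

7.0000


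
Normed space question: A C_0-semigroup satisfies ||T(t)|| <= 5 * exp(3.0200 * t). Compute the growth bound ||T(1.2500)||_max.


||T(1.2500)|| <= 5 * exp(3.0200 * 1.2500)
= 5 * exp(3.7750)
= 5 * 43.5975
= 217.9875

217.9875


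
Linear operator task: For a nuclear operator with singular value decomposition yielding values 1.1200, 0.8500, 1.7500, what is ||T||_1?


The nuclear norm is the sum of all singular values.
||T||_1 = 1.1200 + 0.8500 + 1.7500
= 3.7200

3.7200


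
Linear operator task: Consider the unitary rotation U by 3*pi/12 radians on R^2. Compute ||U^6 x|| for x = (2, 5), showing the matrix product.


U is a rotation by theta = 3*pi/12
U^6 = rotation by 6*theta = 18*pi/12
cos(18*pi/12) = 0.0000, sin(18*pi/12) = -1.0000
U^6 x = (0.0000 * 2 - -1.0000 * 5, -1.0000 * 2 + 0.0000 * 5)
= (5.0000, -2.0000)
||U^6 x|| = sqrt(5.0000^2 + (-2.0000)^2) = sqrt(29.0000) = 5.3852

5.3852


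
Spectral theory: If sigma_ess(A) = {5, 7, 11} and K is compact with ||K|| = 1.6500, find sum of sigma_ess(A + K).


By Weyl's theorem, the essential spectrum is invariant under compact perturbations.
sigma_ess(A + K) = sigma_ess(A) = {5, 7, 11}
Sum = 5 + 7 + 11 = 23

23


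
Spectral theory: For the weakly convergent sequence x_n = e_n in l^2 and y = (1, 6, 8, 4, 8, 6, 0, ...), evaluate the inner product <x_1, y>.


x_1 = e_1 is the standard basis vector with 1 in position 1.
<x_1, y> = y_1 = 1
As n -> infinity, <x_n, y> -> 0, confirming weak convergence of (x_n) to 0.

1


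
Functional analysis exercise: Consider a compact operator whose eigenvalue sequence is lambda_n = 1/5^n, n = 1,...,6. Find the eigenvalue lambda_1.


The eigenvalue formula gives lambda_1 = 1/5^1
= 1/5
= 0.2000

0.2000


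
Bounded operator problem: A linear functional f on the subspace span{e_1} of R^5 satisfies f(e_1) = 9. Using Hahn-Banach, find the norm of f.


The norm of f is given by ||f|| = sup_{||x||=1} |f(x)|.
On span{e_1}, ||e_1|| = 1, so ||f|| = |f(e_1)| / ||e_1||
= |9| / 1 = 9.0000

9.0000


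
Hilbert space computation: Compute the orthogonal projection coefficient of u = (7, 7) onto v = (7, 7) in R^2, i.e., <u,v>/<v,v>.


Computing <u,v> = 7*7 + 7*7 = 98
Computing <v,v> = 7^2 + 7^2 = 98
Projection coefficient = 98/98 = 1.0000

1.0000


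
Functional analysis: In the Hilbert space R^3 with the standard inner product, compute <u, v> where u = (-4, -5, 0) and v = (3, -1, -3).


Computing the standard inner product <u, v> = sum u_i * v_i
= -4*3 + -5*-1 + 0*-3
= -12 + 5 + 0
= -7

-7


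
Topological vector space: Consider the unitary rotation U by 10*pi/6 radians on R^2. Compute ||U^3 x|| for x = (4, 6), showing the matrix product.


U is a rotation by theta = 10*pi/6
U^3 = rotation by 3*theta = 30*pi/6 = 6*pi/6 (mod 2*pi)
cos(6*pi/6) = -1.0000, sin(6*pi/6) = 0.0000
U^3 x = (-1.0000 * 4 - 0.0000 * 6, 0.0000 * 4 + -1.0000 * 6)
= (-4.0000, -6.0000)
||U^3 x|| = sqrt((-4.0000)^2 + (-6.0000)^2) = sqrt(52.0000) = 7.2111

7.2111


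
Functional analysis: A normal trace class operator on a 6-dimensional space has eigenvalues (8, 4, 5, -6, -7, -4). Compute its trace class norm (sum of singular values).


For a normal operator, singular values equal |eigenvalues|.
Trace norm = sum |lambda_i| = 8 + 4 + 5 + 6 + 7 + 4
= 34

34


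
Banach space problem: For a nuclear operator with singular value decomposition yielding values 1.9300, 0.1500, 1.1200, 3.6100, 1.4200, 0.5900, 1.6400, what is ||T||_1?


The nuclear norm is the sum of all singular values.
||T||_1 = 1.9300 + 0.1500 + 1.1200 + 3.6100 + 1.4200 + 0.5900 + 1.6400
= 10.4600

10.4600


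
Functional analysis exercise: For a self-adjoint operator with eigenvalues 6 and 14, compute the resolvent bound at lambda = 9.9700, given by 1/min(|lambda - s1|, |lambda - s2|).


dist(9.9700, {6, 14}) = min(|9.9700 - 6|, |9.9700 - 14|)
= min(3.9700, 4.0300) = 3.9700
Resolvent bound = 1/3.9700 = 0.2519

0.2519


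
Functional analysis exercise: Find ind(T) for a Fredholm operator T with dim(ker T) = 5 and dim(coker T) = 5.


The Fredholm index is defined as ind(T) = dim(ker T) - dim(coker T)
= 5 - 5
= 0

0


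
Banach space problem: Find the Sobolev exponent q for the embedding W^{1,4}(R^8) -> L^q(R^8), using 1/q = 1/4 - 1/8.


Using the Sobolev embedding formula: 1/q = 1/p - k/n
1/q = 1/4 - 1/8 = 1/8
q = 1/(1/8) = 8

8.0000


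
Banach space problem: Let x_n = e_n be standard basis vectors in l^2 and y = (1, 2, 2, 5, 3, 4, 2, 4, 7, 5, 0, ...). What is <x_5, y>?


x_5 = e_5 is the standard basis vector with 1 in position 5.
<x_5, y> = y_5 = 3
As n -> infinity, <x_n, y> -> 0, confirming weak convergence of (x_n) to 0.

3


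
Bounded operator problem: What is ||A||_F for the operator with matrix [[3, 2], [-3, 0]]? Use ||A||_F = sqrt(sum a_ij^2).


||A||_F^2 = sum a_ij^2
= 3^2 + 2^2 + (-3)^2 + 0^2
= 9 + 4 + 9 + 0 = 22
||A||_F = sqrt(22) = 4.6904

4.6904


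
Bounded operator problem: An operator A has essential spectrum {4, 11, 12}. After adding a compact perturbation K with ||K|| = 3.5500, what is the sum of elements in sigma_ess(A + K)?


By Weyl's theorem, the essential spectrum is invariant under compact perturbations.
sigma_ess(A + K) = sigma_ess(A) = {4, 11, 12}
Sum = 4 + 11 + 12 = 27

27


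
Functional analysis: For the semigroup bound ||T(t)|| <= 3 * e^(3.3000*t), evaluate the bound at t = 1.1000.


||T(1.1000)|| <= 3 * exp(3.3000 * 1.1000)
= 3 * exp(3.6300)
= 3 * 37.7128
= 113.1384

113.1384


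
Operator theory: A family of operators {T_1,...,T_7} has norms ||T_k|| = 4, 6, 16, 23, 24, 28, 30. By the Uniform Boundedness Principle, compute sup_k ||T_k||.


By the Uniform Boundedness Principle, the supremum of norms is finite.
sup_k ||T_k|| = max(4, 6, 16, 23, 24, 28, 30) = 30

30


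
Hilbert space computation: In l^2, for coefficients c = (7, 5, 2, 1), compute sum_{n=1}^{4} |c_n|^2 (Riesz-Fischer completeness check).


sum |c_n|^2 = 7^2 + 5^2 + 2^2 + 1^2
= 49 + 25 + 4 + 1
= 79

79


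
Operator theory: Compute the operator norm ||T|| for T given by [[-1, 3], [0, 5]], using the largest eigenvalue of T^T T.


A^T A = [[1, -3], [-3, 34]]
trace(A^T A) = 35, det(A^T A) = 25
discriminant = 35^2 - 4*25 = 1125
Largest eigenvalue of A^T A = (trace + sqrt(disc))/2 = 34.2705
||T|| = sqrt(34.2705) = 5.8541

5.8541


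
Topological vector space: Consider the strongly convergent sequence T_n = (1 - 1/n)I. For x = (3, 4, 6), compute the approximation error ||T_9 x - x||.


T_9 x - x = (1 - 1/9)x - x = -x/9
||x|| = sqrt(61) = 7.8102
||T_9 x - x|| = ||x||/9 = 7.8102/9 = 0.8678

0.8678


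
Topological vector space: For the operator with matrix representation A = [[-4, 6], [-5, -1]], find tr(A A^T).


trace(A * A^T) = sum of squares of all entries
= (-4)^2 + 6^2 + (-5)^2 + (-1)^2
= 16 + 36 + 25 + 1
= 78

78


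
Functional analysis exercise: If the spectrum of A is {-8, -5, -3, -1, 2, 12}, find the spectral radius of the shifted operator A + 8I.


Spectrum of A + 8I = {0, 3, 5, 7, 10, 20}
Spectral radius = max |lambda| over the shifted spectrum
= max(0, 3, 5, 7, 10, 20) = 20

20


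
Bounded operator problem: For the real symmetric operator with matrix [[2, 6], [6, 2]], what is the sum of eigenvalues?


For a self-adjoint (symmetric) matrix, the eigenvalues are real.
The sum of eigenvalues equals the trace of the matrix.
trace = 2 + 2 = 4

4


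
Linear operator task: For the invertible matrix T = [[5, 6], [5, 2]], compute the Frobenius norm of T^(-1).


det(T) = 5*2 - 6*5 = -20
T^(-1) = (1/-20) * [[2, -6], [-5, 5]] = [[-0.1000, 0.3000], [0.2500, -0.2500]]
||T^(-1)||_F^2 = (-0.1000)^2 + 0.3000^2 + 0.2500^2 + (-0.2500)^2 = 0.2250
||T^(-1)||_F = sqrt(0.2250) = 0.4743

0.4743


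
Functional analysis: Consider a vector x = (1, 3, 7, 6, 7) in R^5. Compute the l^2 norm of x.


The l^2 norm = (sum |x_i|^2)^(1/2)
Sum of 2th powers = 1 + 9 + 49 + 36 + 49 = 144
||x||_2 = (144)^(1/2) = 12.0000

12.0000


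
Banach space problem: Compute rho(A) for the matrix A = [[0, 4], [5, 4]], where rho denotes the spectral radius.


For a 2x2 matrix, eigenvalues satisfy lambda^2 - (trace)*lambda + det = 0
trace = 0 + 4 = 4
det = 0*4 - 4*5 = -20
discriminant = 4^2 - 4*(-20) = 96
spectral radius = max |eigenvalue| = 6.8990

6.8990


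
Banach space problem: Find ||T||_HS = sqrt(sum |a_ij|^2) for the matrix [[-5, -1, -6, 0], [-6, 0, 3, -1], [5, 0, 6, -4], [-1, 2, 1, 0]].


The Hilbert-Schmidt norm is sqrt(sum of squares of all entries).
Sum of squares = (-5)^2 + (-1)^2 + (-6)^2 + 0^2 + (-6)^2 + 0^2 + 3^2 + (-1)^2 + 5^2 + 0^2 + 6^2 + (-4)^2 + (-1)^2 + 2^2 + 1^2 + 0^2
= 25 + 1 + 36 + 0 + 36 + 0 + 9 + 1 + 25 + 0 + 36 + 16 + 1 + 4 + 1 + 0 = 191
||T||_HS = sqrt(191) = 13.8203

13.8203


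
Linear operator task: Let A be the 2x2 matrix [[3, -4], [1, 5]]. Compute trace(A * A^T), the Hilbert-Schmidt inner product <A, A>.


trace(A * A^T) = sum of squares of all entries
= 3^2 + (-4)^2 + 1^2 + 5^2
= 9 + 16 + 1 + 25
= 51

51


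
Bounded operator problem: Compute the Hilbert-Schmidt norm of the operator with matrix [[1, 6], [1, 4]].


The Hilbert-Schmidt norm is sqrt(sum of squares of all entries).
Sum of squares = 1^2 + 6^2 + 1^2 + 4^2
= 1 + 36 + 1 + 16 = 54
||T||_HS = sqrt(54) = 7.3485

7.3485


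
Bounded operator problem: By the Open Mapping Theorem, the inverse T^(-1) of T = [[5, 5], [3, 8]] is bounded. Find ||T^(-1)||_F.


det(T) = 5*8 - 5*3 = 25
T^(-1) = (1/25) * [[8, -5], [-3, 5]] = [[0.3200, -0.2000], [-0.1200, 0.2000]]
||T^(-1)||_F^2 = 0.3200^2 + (-0.2000)^2 + (-0.1200)^2 + 0.2000^2 = 0.1968
||T^(-1)||_F = sqrt(0.1968) = 0.4436

0.4436


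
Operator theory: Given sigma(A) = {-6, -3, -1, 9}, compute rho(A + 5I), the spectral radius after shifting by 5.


Spectrum of A + 5I = {-1, 2, 4, 14}
Spectral radius = max |lambda| over the shifted spectrum
= max(1, 2, 4, 14) = 14

14


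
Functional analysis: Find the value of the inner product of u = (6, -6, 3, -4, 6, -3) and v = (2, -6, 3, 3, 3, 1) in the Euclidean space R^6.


Computing the standard inner product <u, v> = sum u_i * v_i
= 6*2 + -6*-6 + 3*3 + -4*3 + 6*3 + -3*1
= 12 + 36 + 9 + -12 + 18 + -3
= 60

60


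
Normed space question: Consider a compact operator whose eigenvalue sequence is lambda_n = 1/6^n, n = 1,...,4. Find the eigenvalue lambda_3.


The eigenvalue formula gives lambda_3 = 1/6^3
= 1/216
= 0.0046

0.0046


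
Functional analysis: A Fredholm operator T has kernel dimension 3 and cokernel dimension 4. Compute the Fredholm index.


The Fredholm index is defined as ind(T) = dim(ker T) - dim(coker T)
= 3 - 4
= -1

-1


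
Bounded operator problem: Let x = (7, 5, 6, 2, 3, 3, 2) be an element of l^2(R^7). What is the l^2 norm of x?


The l^2 norm = (sum |x_i|^2)^(1/2)
Sum of 2th powers = 49 + 25 + 36 + 4 + 9 + 9 + 4 = 136
||x||_2 = (136)^(1/2) = 11.6619

11.6619


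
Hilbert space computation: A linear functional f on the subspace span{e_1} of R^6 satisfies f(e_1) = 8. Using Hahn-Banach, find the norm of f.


The norm of f is given by ||f|| = sup_{||x||=1} |f(x)|.
On span{e_1}, ||e_1|| = 1, so ||f|| = |f(e_1)| / ||e_1||
= |8| / 1 = 8.0000

8.0000


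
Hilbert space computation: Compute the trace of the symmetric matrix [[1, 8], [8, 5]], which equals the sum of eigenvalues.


For a self-adjoint (symmetric) matrix, the eigenvalues are real.
The sum of eigenvalues equals the trace of the matrix.
trace = 1 + 5 = 6

6


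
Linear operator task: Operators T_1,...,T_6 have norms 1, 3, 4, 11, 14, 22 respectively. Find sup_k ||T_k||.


By the Uniform Boundedness Principle, the supremum of norms is finite.
sup_k ||T_k|| = max(1, 3, 4, 11, 14, 22) = 22

22


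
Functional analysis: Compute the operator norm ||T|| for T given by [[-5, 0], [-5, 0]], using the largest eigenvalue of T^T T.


A^T A = [[50, 0], [0, 0]]
trace(A^T A) = 50, det(A^T A) = 0
discriminant = 50^2 - 4*0 = 2500
Largest eigenvalue of A^T A = (trace + sqrt(disc))/2 = 50.0000
||T|| = sqrt(50.0000) = 7.0711

7.0711


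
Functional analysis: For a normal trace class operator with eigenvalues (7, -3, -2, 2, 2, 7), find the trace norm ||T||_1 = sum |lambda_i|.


For a normal operator, singular values equal |eigenvalues|.
Trace norm = sum |lambda_i| = 7 + 3 + 2 + 2 + 2 + 7
= 23

23


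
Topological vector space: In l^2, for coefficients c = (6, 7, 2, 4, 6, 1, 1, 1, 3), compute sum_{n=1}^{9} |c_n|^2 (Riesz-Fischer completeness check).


sum |c_n|^2 = 6^2 + 7^2 + 2^2 + 4^2 + 6^2 + 1^2 + 1^2 + 1^2 + 3^2
= 36 + 49 + 4 + 16 + 36 + 1 + 1 + 1 + 9
= 153

153


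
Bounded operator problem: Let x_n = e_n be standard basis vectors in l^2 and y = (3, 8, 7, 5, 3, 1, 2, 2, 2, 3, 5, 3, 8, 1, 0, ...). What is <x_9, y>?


x_9 = e_9 is the standard basis vector with 1 in position 9.
<x_9, y> = y_9 = 2
As n -> infinity, <x_n, y> -> 0, confirming weak convergence of (x_n) to 0.

2


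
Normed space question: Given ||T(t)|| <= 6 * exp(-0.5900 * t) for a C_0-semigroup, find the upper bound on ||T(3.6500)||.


||T(3.6500)|| <= 6 * exp(-0.5900 * 3.6500)
= 6 * exp(-2.1535)
= 6 * 0.1161
= 0.6965

0.6965


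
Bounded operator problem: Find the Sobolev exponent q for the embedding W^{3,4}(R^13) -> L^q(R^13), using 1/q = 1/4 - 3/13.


Using the Sobolev embedding formula: 1/q = 1/p - k/n
1/q = 1/4 - 3/13 = 1/52
q = 1/(1/52) = 52

52.0000


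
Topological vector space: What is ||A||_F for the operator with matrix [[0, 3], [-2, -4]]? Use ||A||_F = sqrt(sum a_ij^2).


||A||_F^2 = sum a_ij^2
= 0^2 + 3^2 + (-2)^2 + (-4)^2
= 0 + 9 + 4 + 16 = 29
||A||_F = sqrt(29) = 5.3852

5.3852


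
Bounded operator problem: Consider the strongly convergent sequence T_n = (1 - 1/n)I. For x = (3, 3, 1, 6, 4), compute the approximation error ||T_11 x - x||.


T_11 x - x = (1 - 1/11)x - x = -x/11
||x|| = sqrt(71) = 8.4261
||T_11 x - x|| = ||x||/11 = 8.4261/11 = 0.7660

0.7660


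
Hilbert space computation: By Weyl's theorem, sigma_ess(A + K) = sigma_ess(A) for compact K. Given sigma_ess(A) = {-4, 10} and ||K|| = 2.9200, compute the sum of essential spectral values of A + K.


By Weyl's theorem, the essential spectrum is invariant under compact perturbations.
sigma_ess(A + K) = sigma_ess(A) = {-4, 10}
Sum = -4 + 10 = 6

6


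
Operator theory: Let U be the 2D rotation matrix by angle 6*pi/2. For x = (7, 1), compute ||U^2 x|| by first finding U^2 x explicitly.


U is a rotation by theta = 6*pi/2
U^2 = rotation by 2*theta = 12*pi/2 = 0*pi/2 (mod 2*pi)
cos(0*pi/2) = 1.0000, sin(0*pi/2) = 0.0000
U^2 x = (1.0000 * 7 - 0.0000 * 1, 0.0000 * 7 + 1.0000 * 1)
= (7.0000, 1.0000)
||U^2 x|| = sqrt(7.0000^2 + 1.0000^2) = sqrt(50.0000) = 7.0711

7.0711


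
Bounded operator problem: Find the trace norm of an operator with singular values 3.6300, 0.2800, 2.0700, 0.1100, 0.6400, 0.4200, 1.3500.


The nuclear norm is the sum of all singular values.
||T||_1 = 3.6300 + 0.2800 + 2.0700 + 0.1100 + 0.6400 + 0.4200 + 1.3500
= 8.5000

8.5000


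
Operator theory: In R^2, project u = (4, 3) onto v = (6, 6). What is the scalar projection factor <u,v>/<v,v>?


Computing <u,v> = 4*6 + 3*6 = 42
Computing <v,v> = 6^2 + 6^2 = 72
Projection coefficient = 42/72 = 0.5833

0.5833


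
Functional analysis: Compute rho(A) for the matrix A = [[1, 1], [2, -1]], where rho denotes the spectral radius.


For a 2x2 matrix, eigenvalues satisfy lambda^2 - (trace)*lambda + det = 0
trace = 1 + -1 = 0
det = 1*-1 - 1*2 = -3
discriminant = 0^2 - 4*(-3) = 12
spectral radius = max |eigenvalue| = 1.7321

1.7321


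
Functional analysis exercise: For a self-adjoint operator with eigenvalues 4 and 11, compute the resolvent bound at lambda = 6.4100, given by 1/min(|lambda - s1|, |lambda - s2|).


dist(6.4100, {4, 11}) = min(|6.4100 - 4|, |6.4100 - 11|)
= min(2.4100, 4.5900) = 2.4100
Resolvent bound = 1/2.4100 = 0.4149

0.4149


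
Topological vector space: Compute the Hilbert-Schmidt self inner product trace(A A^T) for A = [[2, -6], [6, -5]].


trace(A * A^T) = sum of squares of all entries
= 2^2 + (-6)^2 + 6^2 + (-5)^2
= 4 + 36 + 36 + 25
= 101

101


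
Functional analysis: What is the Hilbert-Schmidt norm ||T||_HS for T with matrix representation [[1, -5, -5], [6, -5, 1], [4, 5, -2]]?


The Hilbert-Schmidt norm is sqrt(sum of squares of all entries).
Sum of squares = 1^2 + (-5)^2 + (-5)^2 + 6^2 + (-5)^2 + 1^2 + 4^2 + 5^2 + (-2)^2
= 1 + 25 + 25 + 36 + 25 + 1 + 16 + 25 + 4 = 158
||T||_HS = sqrt(158) = 12.5698

12.5698


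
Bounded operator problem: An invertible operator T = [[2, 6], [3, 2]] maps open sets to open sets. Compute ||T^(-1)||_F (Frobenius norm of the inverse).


det(T) = 2*2 - 6*3 = -14
T^(-1) = (1/-14) * [[2, -6], [-3, 2]] = [[-0.1429, 0.4286], [0.2143, -0.1429]]
||T^(-1)||_F^2 = (-0.1429)^2 + 0.4286^2 + 0.2143^2 + (-0.1429)^2 = 0.2704
||T^(-1)||_F = sqrt(0.2704) = 0.5200

0.5200


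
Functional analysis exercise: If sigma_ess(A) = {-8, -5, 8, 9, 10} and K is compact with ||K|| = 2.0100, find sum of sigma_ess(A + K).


By Weyl's theorem, the essential spectrum is invariant under compact perturbations.
sigma_ess(A + K) = sigma_ess(A) = {-8, -5, 8, 9, 10}
Sum = -8 + -5 + 8 + 9 + 10 = 14

14


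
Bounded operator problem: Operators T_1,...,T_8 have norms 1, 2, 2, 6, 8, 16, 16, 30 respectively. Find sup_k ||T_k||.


By the Uniform Boundedness Principle, the supremum of norms is finite.
sup_k ||T_k|| = max(1, 2, 2, 6, 8, 16, 16, 30) = 30

30


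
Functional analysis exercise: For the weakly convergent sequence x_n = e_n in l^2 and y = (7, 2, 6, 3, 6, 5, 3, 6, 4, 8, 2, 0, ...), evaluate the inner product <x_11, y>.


x_11 = e_11 is the standard basis vector with 1 in position 11.
<x_11, y> = y_11 = 2
As n -> infinity, <x_n, y> -> 0, confirming weak convergence of (x_n) to 0.

2


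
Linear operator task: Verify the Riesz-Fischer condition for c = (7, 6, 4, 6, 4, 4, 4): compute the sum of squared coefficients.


sum |c_n|^2 = 7^2 + 6^2 + 4^2 + 6^2 + 4^2 + 4^2 + 4^2
= 49 + 36 + 16 + 36 + 16 + 16 + 16
= 185

185


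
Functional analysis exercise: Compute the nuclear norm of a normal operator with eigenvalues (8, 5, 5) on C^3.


For a normal operator, singular values equal |eigenvalues|.
Trace norm = sum |lambda_i| = 8 + 5 + 5
= 18

18


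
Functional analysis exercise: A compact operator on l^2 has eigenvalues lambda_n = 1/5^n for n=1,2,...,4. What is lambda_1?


The eigenvalue formula gives lambda_1 = 1/5^1
= 1/5
= 0.2000

0.2000


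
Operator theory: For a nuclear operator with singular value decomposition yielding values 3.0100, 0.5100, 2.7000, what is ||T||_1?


The nuclear norm is the sum of all singular values.
||T||_1 = 3.0100 + 0.5100 + 2.7000
= 6.2200

6.2200


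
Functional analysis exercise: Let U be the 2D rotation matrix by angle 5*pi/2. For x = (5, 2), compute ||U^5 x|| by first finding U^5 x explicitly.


U is a rotation by theta = 5*pi/2
U^5 = rotation by 5*theta = 25*pi/2 = 1*pi/2 (mod 2*pi)
cos(1*pi/2) = 0.0000, sin(1*pi/2) = 1.0000
U^5 x = (0.0000 * 5 - 1.0000 * 2, 1.0000 * 5 + 0.0000 * 2)
= (-2.0000, 5.0000)
||U^5 x|| = sqrt((-2.0000)^2 + 5.0000^2) = sqrt(29.0000) = 5.3852

5.3852


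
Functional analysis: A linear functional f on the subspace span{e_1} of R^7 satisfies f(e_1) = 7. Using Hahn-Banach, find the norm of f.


The norm of f is given by ||f|| = sup_{||x||=1} |f(x)|.
On span{e_1}, ||e_1|| = 1, so ||f|| = |f(e_1)| / ||e_1||
= |7| / 1 = 7.0000

7.0000


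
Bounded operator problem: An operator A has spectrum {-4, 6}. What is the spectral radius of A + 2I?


Spectrum of A + 2I = {-2, 8}
Spectral radius = max |lambda| over the shifted spectrum
= max(2, 8) = 8

8


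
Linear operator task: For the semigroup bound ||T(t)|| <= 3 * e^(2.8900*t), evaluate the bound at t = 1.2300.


||T(1.2300)|| <= 3 * exp(2.8900 * 1.2300)
= 3 * exp(3.5547)
= 3 * 34.9773
= 104.9320

104.9320


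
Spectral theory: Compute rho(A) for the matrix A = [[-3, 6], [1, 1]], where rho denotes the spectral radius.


For a 2x2 matrix, eigenvalues satisfy lambda^2 - (trace)*lambda + det = 0
trace = -3 + 1 = -2
det = -3*1 - 6*1 = -9
discriminant = (-2)^2 - 4*(-9) = 40
spectral radius = max |eigenvalue| = 4.1623

4.1623


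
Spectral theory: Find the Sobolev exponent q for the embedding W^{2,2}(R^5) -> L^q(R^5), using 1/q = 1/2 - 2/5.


Using the Sobolev embedding formula: 1/q = 1/p - k/n
1/q = 1/2 - 2/5 = 1/10
q = 1/(1/10) = 10

10.0000


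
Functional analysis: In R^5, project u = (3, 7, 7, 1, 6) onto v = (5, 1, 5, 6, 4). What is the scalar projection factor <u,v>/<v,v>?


Computing <u,v> = 3*5 + 7*1 + 7*5 + 1*6 + 6*4 = 87
Computing <v,v> = 5^2 + 1^2 + 5^2 + 6^2 + 4^2 = 103
Projection coefficient = 87/103 = 0.8447

0.8447


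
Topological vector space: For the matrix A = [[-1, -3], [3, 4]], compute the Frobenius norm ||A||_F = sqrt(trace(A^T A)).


||A||_F^2 = sum a_ij^2
= (-1)^2 + (-3)^2 + 3^2 + 4^2
= 1 + 9 + 9 + 16 = 35
||A||_F = sqrt(35) = 5.9161

5.9161


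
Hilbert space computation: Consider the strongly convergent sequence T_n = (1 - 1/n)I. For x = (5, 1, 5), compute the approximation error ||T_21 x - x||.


T_21 x - x = (1 - 1/21)x - x = -x/21
||x|| = sqrt(51) = 7.1414
||T_21 x - x|| = ||x||/21 = 7.1414/21 = 0.3401

0.3401


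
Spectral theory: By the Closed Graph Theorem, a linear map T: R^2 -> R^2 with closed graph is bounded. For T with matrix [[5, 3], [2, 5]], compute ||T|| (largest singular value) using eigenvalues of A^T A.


A^T A = [[29, 25], [25, 34]]
trace(A^T A) = 63, det(A^T A) = 361
discriminant = 63^2 - 4*361 = 2525
Largest eigenvalue of A^T A = (trace + sqrt(disc))/2 = 56.6247
||T|| = sqrt(56.6247) = 7.5249

7.5249


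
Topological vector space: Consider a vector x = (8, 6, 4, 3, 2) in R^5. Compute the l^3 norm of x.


The l^3 norm = (sum |x_i|^3)^(1/3)
Sum of 3th powers = 512 + 216 + 64 + 27 + 8 = 827
||x||_3 = (827)^(1/3) = 9.3865

9.3865


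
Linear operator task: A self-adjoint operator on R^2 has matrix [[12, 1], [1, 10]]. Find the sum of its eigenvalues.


For a self-adjoint (symmetric) matrix, the eigenvalues are real.
The sum of eigenvalues equals the trace of the matrix.
trace = 12 + 10 = 22

22


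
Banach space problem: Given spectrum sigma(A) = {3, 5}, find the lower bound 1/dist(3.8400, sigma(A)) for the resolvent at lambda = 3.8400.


dist(3.8400, {3, 5}) = min(|3.8400 - 3|, |3.8400 - 5|)
= min(0.8400, 1.1600) = 0.8400
Resolvent bound = 1/0.8400 = 1.1905

1.1905


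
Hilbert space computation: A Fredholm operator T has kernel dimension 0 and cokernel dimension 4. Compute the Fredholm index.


The Fredholm index is defined as ind(T) = dim(ker T) - dim(coker T)
= 0 - 4
= -4

-4


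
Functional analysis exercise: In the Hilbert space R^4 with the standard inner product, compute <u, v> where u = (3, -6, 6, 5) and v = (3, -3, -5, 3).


Computing the standard inner product <u, v> = sum u_i * v_i
= 3*3 + -6*-3 + 6*-5 + 5*3
= 9 + 18 + -30 + 15
= 12

12


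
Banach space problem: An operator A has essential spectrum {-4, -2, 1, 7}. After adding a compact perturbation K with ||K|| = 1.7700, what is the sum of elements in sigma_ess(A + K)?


By Weyl's theorem, the essential spectrum is invariant under compact perturbations.
sigma_ess(A + K) = sigma_ess(A) = {-4, -2, 1, 7}
Sum = -4 + -2 + 1 + 7 = 2

2


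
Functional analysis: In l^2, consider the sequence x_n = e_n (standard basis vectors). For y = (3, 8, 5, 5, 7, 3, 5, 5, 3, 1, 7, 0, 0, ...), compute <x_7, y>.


x_7 = e_7 is the standard basis vector with 1 in position 7.
<x_7, y> = y_7 = 5
As n -> infinity, <x_n, y> -> 0, confirming weak convergence of (x_n) to 0.

5


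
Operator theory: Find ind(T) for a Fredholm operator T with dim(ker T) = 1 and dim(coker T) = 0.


The Fredholm index is defined as ind(T) = dim(ker T) - dim(coker T)
= 1 - 0
= 1

1


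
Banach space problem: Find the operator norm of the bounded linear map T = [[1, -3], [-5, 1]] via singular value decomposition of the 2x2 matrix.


A^T A = [[26, -8], [-8, 10]]
trace(A^T A) = 36, det(A^T A) = 196
discriminant = 36^2 - 4*196 = 512
Largest eigenvalue of A^T A = (trace + sqrt(disc))/2 = 29.3137
||T|| = sqrt(29.3137) = 5.4142

5.4142


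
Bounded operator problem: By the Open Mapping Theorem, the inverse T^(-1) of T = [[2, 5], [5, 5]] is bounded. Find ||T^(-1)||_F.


det(T) = 2*5 - 5*5 = -15
T^(-1) = (1/-15) * [[5, -5], [-5, 2]] = [[-0.3333, 0.3333], [0.3333, -0.1333]]
||T^(-1)||_F^2 = (-0.3333)^2 + 0.3333^2 + 0.3333^2 + (-0.1333)^2 = 0.3511
||T^(-1)||_F = sqrt(0.3511) = 0.5925

0.5925


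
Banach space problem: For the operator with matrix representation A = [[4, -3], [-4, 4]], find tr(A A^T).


trace(A * A^T) = sum of squares of all entries
= 4^2 + (-3)^2 + (-4)^2 + 4^2
= 16 + 9 + 16 + 16
= 57

57


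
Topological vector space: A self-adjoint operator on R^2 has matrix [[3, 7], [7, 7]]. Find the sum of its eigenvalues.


For a self-adjoint (symmetric) matrix, the eigenvalues are real.
The sum of eigenvalues equals the trace of the matrix.
trace = 3 + 7 = 10

10


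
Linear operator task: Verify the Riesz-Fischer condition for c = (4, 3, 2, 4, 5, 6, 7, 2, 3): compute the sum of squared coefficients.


sum |c_n|^2 = 4^2 + 3^2 + 2^2 + 4^2 + 5^2 + 6^2 + 7^2 + 2^2 + 3^2
= 16 + 9 + 4 + 16 + 25 + 36 + 49 + 4 + 9
= 168

168


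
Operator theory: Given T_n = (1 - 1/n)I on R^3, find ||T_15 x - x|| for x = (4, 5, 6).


T_15 x - x = (1 - 1/15)x - x = -x/15
||x|| = sqrt(77) = 8.7750
||T_15 x - x|| = ||x||/15 = 8.7750/15 = 0.5850

0.5850


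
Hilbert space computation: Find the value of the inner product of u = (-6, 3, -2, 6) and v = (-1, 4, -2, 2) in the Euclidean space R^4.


Computing the standard inner product <u, v> = sum u_i * v_i
= -6*-1 + 3*4 + -2*-2 + 6*2
= 6 + 12 + 4 + 12
= 34

34


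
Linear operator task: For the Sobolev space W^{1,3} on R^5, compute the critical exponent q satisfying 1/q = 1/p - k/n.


Using the Sobolev embedding formula: 1/q = 1/p - k/n
1/q = 1/3 - 1/5 = 2/15
q = 1/(2/15) = 15/2 = 7.5000

7.5000


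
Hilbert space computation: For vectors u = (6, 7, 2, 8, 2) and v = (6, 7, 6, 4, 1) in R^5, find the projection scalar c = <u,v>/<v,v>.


Computing <u,v> = 6*6 + 7*7 + 2*6 + 8*4 + 2*1 = 131
Computing <v,v> = 6^2 + 7^2 + 6^2 + 4^2 + 1^2 = 138
Projection coefficient = 131/138 = 0.9493

0.9493


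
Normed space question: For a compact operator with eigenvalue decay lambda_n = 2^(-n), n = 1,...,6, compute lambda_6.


The eigenvalue formula gives lambda_6 = 1/2^6
= 1/64
= 0.0156

0.0156


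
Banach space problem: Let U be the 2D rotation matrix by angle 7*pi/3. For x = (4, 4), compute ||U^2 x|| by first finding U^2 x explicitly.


U is a rotation by theta = 7*pi/3
U^2 = rotation by 2*theta = 14*pi/3 = 2*pi/3 (mod 2*pi)
cos(2*pi/3) = -0.5000, sin(2*pi/3) = 0.8660
U^2 x = (-0.5000 * 4 - 0.8660 * 4, 0.8660 * 4 + -0.5000 * 4)
= (-5.4641, 1.4641)
||U^2 x|| = sqrt((-5.4641)^2 + 1.4641^2) = sqrt(32.0000) = 5.6569

5.6569


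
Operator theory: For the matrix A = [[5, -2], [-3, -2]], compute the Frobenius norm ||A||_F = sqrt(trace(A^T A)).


||A||_F^2 = sum a_ij^2
= 5^2 + (-2)^2 + (-3)^2 + (-2)^2
= 25 + 4 + 9 + 4 = 42
||A||_F = sqrt(42) = 6.4807

6.4807
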